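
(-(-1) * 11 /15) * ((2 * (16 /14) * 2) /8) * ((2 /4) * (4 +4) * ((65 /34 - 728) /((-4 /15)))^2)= 100558914885 /8092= 12426954.39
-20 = -20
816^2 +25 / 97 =64588057 / 97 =665856.26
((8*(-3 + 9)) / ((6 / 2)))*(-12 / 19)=-10.11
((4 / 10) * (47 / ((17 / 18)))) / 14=1.42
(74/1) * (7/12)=259/6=43.17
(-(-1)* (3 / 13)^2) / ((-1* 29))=-0.00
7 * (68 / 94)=5.06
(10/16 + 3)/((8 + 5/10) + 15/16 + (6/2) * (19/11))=638/2573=0.25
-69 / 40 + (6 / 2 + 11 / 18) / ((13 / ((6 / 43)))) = -8701 / 5160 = -1.69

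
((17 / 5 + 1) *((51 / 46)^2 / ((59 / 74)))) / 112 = 1058607 / 17478160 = 0.06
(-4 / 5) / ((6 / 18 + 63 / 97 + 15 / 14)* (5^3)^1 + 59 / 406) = -236292 / 75886985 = -0.00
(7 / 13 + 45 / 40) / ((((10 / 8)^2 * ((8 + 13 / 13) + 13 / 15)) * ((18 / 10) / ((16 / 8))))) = 173 / 1443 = 0.12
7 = 7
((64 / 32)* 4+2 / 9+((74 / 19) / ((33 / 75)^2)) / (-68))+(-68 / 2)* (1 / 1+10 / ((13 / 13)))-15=-268083007 / 703494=-381.07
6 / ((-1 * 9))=-2 / 3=-0.67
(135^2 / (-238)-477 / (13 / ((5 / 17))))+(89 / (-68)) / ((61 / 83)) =-33650647 / 377468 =-89.15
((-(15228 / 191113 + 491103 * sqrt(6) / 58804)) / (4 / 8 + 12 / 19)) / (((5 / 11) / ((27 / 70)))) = -64448703 * sqrt(6) / 10290700 - 85931604 / 1438125325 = -15.40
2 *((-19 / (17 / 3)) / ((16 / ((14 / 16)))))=-399 / 1088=-0.37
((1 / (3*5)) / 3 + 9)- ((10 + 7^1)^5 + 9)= -63893564 / 45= -1419856.98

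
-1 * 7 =-7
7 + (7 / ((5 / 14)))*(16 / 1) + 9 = 1648 / 5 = 329.60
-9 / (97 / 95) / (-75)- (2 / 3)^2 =-1427 / 4365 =-0.33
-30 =-30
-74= -74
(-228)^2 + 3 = 51987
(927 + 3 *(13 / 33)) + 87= 11167 / 11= 1015.18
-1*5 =-5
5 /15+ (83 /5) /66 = 193 /330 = 0.58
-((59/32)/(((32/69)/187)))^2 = -552694.96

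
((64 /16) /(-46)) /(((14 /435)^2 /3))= -567675 /2254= -251.85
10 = 10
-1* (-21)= 21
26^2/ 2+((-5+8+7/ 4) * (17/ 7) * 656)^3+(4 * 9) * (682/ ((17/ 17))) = 148641177171318/ 343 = 433356201665.65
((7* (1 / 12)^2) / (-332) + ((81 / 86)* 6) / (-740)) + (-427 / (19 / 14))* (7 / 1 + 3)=-22735145859599 / 7225940160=-3146.32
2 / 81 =0.02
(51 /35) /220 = 51 /7700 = 0.01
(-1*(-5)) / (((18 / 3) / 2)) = 1.67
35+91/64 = 2331/64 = 36.42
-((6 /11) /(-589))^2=-36 /41977441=-0.00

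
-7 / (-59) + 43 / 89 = 3160 / 5251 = 0.60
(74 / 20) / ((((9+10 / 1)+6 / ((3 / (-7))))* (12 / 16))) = 74 / 75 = 0.99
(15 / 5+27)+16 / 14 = 218 / 7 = 31.14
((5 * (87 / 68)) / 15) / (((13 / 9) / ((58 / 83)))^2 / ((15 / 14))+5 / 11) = 325958985 / 3395400038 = 0.10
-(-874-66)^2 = -883600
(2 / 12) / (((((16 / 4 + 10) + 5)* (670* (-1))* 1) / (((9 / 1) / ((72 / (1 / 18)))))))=-1 / 10998720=-0.00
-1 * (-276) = 276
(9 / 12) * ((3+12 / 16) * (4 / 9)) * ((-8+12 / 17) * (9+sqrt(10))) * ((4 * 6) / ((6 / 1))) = -5580 / 17 - 620 * sqrt(10) / 17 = -443.57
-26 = -26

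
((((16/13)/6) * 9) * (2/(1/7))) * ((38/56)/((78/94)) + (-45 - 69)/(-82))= 395428/6929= 57.07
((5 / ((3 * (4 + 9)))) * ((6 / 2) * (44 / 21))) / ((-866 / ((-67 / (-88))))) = -0.00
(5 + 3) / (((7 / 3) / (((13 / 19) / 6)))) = 0.39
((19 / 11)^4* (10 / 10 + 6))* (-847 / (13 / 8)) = -51085832 / 1573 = -32476.69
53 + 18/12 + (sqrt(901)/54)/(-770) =109/2 - sqrt(901)/41580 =54.50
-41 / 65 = -0.63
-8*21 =-168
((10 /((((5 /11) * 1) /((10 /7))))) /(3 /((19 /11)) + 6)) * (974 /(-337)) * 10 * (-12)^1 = 162852800 /115591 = 1408.87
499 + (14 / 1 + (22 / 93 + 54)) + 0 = 52753 / 93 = 567.24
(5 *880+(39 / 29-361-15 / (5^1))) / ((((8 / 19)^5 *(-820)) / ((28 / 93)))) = -2029363694519 / 18116935680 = -112.01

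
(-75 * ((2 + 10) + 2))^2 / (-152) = -275625 / 38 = -7253.29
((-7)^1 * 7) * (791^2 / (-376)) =30658369 / 376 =81538.22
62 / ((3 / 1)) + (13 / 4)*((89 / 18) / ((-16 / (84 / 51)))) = 93085 / 4896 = 19.01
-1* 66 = -66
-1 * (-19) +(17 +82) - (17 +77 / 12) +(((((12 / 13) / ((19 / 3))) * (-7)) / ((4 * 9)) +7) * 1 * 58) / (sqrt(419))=114.34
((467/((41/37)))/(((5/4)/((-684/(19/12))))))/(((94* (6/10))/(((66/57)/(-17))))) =109479744/622421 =175.89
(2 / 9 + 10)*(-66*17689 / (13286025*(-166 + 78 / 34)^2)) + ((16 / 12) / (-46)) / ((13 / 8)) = -0.02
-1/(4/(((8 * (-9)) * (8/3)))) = 48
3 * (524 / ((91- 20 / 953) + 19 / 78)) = 116853048 / 6780941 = 17.23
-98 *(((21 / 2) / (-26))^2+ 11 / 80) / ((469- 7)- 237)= -24892 / 190125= -0.13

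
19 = 19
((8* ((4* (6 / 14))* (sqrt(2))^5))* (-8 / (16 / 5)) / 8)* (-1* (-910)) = -15600* sqrt(2) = -22061.73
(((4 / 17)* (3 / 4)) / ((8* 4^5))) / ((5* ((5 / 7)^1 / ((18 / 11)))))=189 / 19148800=0.00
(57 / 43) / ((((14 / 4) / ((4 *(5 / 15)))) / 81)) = 12312 / 301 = 40.90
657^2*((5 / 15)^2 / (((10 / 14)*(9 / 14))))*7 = 3655694 / 5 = 731138.80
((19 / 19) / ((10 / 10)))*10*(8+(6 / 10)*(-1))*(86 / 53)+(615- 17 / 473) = 18426706 / 25069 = 735.04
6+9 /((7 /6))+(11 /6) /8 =4685 /336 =13.94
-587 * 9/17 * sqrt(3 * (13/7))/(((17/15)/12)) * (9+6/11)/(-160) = 713205 * sqrt(273)/25432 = 463.36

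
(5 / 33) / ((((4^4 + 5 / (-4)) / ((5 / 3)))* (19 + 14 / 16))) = 0.00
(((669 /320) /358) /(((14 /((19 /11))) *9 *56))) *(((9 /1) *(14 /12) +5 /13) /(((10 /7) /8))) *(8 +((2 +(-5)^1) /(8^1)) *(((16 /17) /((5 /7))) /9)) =1214658923 /1754520768000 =0.00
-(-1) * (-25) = -25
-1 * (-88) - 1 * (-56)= 144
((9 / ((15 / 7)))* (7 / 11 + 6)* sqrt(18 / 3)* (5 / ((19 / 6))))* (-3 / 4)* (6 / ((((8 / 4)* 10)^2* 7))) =-5913* sqrt(6) / 83600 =-0.17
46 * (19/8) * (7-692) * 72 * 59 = -317904390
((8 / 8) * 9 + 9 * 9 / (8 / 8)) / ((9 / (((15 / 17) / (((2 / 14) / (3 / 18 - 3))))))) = -175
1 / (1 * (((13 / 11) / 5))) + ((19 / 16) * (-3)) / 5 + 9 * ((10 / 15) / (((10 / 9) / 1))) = 1855 / 208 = 8.92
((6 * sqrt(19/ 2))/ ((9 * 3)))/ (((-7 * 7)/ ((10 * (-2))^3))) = 8000 * sqrt(38)/ 441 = 111.83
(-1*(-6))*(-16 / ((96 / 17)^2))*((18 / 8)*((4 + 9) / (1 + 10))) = -11271 / 1408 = -8.00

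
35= 35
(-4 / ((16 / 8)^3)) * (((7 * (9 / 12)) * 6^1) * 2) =-31.50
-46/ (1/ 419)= -19274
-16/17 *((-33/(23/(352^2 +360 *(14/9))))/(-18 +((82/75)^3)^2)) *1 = -5848106343750000000/566873092220983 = -10316.43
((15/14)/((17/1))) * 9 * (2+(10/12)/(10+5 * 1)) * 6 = 1665/238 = 7.00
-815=-815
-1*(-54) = 54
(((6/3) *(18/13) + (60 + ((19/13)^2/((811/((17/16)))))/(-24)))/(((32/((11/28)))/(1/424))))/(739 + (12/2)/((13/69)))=3303579655/1401159817494528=0.00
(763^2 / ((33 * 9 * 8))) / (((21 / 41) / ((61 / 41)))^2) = 44209201 / 21384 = 2067.40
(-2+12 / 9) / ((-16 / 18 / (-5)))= -15 / 4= -3.75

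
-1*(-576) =576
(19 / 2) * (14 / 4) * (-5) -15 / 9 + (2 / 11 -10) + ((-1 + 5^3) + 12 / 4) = -6697 / 132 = -50.73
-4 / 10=-2 / 5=-0.40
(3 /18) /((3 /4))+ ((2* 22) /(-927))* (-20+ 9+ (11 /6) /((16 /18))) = 799 /1236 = 0.65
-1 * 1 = -1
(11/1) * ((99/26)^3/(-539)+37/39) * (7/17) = 24052039/6274632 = 3.83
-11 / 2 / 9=-11 / 18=-0.61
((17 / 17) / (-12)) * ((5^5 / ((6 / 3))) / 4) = -32.55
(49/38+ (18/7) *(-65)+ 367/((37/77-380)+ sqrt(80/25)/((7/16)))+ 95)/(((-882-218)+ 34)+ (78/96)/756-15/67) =16123006513152 *sqrt(5)/3689213054605194349+ 4721585329632664224/70095048037498692631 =0.07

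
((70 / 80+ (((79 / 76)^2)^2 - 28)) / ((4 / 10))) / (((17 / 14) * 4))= -30309963005 / 2268627968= -13.36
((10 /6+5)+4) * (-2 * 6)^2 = 1536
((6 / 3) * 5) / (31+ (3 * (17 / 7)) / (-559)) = 19565 / 60626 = 0.32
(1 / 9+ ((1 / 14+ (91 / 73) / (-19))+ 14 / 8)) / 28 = 652537 / 9786672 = 0.07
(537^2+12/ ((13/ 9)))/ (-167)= -3748905/ 2171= -1726.81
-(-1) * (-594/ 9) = -66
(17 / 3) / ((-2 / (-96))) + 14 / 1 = 286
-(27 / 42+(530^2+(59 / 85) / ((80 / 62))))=-6685448103 / 23800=-280901.18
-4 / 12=-1 / 3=-0.33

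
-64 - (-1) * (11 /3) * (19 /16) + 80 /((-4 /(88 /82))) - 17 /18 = -484445 /5904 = -82.05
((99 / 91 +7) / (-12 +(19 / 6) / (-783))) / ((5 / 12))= -41492736 / 25659725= -1.62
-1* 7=-7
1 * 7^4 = 2401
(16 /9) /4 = 4 /9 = 0.44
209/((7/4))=836/7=119.43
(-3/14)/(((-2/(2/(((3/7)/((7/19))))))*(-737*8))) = -7/224048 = -0.00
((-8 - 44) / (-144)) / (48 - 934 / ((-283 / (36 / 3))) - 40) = 3679 / 484992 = 0.01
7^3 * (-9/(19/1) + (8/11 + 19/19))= 89866/209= 429.98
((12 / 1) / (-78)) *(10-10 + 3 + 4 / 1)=-14 / 13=-1.08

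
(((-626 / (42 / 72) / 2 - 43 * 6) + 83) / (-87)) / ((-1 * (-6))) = 4981 / 3654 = 1.36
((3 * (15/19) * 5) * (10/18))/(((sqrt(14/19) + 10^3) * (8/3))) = 46875/18999986 -375 * sqrt(266)/2887997872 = 0.00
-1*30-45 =-75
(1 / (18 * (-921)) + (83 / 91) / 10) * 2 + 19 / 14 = 11611979 / 7542990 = 1.54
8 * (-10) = -80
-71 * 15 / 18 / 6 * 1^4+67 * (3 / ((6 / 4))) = 4469 / 36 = 124.14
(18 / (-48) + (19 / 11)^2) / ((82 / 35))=88375 / 79376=1.11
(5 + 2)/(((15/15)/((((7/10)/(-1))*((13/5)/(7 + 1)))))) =-637/400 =-1.59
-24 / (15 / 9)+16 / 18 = -608 / 45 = -13.51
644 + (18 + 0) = 662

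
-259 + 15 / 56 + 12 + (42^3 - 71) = 4131135 / 56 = 73770.27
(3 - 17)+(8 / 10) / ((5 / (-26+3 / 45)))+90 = 26944 / 375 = 71.85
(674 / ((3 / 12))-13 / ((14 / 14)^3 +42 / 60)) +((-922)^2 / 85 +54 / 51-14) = 63382 / 5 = 12676.40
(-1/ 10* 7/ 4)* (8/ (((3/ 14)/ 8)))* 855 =-44688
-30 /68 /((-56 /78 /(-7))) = -585 /136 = -4.30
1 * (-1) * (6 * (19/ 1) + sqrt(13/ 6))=-114- sqrt(78)/ 6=-115.47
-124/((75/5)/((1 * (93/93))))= -124/15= -8.27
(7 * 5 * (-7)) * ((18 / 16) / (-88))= 2205 / 704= 3.13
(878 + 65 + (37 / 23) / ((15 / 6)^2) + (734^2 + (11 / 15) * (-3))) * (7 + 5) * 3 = 11171729088 / 575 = 19429094.07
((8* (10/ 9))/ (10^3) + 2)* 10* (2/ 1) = 1808/ 45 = 40.18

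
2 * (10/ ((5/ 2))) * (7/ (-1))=-56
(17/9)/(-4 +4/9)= -17/32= -0.53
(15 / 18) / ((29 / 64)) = 160 / 87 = 1.84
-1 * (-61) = 61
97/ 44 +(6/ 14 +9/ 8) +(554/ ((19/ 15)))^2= 42539393315/ 222376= 191294.89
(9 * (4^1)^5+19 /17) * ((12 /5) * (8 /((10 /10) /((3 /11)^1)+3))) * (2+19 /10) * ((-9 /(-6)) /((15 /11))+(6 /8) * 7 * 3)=18534508317 /10625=1744424.31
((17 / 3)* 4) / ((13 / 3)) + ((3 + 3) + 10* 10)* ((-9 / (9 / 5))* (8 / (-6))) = 27764 / 39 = 711.90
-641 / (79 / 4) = -2564 / 79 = -32.46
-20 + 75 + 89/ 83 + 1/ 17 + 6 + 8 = 98955/ 1411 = 70.13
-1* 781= -781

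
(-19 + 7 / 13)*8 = -1920 / 13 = -147.69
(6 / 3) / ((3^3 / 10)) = 20 / 27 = 0.74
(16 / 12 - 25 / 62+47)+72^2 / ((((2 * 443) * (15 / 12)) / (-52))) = -195.47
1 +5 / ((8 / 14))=39 / 4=9.75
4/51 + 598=30502/51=598.08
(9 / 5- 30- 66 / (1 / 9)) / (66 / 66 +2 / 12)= -18666 / 35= -533.31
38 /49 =0.78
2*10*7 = 140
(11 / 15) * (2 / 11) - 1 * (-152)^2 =-346558 / 15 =-23103.87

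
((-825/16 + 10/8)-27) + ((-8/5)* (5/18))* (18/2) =-1301/16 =-81.31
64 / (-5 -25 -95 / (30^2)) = -11520 / 5419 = -2.13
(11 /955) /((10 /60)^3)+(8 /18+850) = 7330954 /8595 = 852.93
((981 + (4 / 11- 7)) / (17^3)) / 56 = 5359 / 1513204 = 0.00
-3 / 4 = -0.75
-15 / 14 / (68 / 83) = -1245 / 952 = -1.31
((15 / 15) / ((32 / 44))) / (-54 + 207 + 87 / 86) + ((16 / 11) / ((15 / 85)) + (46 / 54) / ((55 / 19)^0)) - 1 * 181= -901602133 / 5245020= -171.90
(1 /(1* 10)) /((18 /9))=1 /20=0.05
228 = 228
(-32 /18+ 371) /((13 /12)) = 13292 /39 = 340.82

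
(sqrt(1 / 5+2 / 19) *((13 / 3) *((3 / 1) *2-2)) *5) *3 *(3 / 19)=156 *sqrt(2755) / 361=22.68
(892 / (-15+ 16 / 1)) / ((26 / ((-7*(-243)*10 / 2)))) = 3793230 / 13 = 291786.92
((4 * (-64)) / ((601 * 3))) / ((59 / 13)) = -3328 / 106377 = -0.03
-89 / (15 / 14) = -83.07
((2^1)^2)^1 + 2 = 6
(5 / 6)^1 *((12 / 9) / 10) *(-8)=-8 / 9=-0.89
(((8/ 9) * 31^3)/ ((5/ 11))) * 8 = 466063.64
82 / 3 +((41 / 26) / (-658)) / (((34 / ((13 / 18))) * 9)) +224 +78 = 2387181847 / 7248528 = 329.33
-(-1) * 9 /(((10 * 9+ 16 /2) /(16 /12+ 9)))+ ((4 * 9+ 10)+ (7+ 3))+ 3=5875 /98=59.95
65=65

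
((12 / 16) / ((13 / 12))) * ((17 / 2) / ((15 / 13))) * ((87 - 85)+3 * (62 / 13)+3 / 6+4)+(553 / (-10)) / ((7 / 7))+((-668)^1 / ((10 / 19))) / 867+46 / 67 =50.04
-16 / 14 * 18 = -144 / 7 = -20.57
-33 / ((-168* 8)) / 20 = 11 / 8960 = 0.00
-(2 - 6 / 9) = -4 / 3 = -1.33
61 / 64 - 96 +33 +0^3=-3971 / 64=-62.05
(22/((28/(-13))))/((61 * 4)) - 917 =-3132615/3416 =-917.04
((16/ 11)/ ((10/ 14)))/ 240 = 7/ 825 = 0.01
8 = 8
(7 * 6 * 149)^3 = 245079325512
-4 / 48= -1 / 12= -0.08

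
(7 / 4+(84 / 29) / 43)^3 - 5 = 1.00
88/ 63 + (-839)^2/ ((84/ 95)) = 28659691/ 36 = 796102.53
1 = 1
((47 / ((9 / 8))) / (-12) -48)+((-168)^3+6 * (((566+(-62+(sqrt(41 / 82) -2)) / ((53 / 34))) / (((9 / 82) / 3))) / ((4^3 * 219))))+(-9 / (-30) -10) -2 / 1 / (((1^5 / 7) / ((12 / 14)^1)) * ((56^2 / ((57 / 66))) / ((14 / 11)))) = -33563618640721921 / 7078412880+697 * sqrt(2) / 185712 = -4741687.04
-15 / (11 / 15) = -225 / 11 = -20.45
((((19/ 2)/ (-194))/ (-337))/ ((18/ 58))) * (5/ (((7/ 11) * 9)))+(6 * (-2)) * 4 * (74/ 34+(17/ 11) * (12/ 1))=-13789783604965/ 13863927924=-994.65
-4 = -4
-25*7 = -175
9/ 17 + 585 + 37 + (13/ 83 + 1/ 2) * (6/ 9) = 2637020/ 4233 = 622.97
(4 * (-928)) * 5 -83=-18643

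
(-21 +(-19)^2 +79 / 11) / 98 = 3.54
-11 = -11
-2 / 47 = -0.04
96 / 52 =24 / 13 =1.85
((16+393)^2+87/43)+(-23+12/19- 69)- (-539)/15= 2049374093/12255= 167227.59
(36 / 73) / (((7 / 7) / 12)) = 432 / 73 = 5.92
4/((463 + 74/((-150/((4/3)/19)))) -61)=8550/859201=0.01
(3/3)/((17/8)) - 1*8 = -7.53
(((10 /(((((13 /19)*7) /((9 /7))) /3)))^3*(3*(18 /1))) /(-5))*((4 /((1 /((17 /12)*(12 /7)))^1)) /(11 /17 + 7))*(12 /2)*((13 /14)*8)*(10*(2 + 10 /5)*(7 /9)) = -17978870676326400 /1809323971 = -9936789.08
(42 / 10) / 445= 0.01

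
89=89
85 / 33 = 2.58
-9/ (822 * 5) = -3/ 1370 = -0.00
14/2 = 7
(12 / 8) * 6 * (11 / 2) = 99 / 2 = 49.50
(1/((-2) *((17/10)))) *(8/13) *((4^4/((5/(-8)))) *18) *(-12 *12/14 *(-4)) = 84934656/1547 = 54902.82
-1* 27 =-27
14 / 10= 7 / 5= 1.40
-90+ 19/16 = -1421/16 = -88.81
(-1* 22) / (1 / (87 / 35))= -1914 / 35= -54.69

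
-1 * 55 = -55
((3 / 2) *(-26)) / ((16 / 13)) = -507 / 16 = -31.69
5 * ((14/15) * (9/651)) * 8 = 16/31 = 0.52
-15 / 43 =-0.35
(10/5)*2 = 4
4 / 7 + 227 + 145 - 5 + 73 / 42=15511 / 42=369.31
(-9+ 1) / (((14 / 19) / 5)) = -380 / 7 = -54.29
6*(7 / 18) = 7 / 3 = 2.33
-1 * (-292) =292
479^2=229441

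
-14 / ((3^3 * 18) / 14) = -98 / 243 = -0.40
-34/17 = -2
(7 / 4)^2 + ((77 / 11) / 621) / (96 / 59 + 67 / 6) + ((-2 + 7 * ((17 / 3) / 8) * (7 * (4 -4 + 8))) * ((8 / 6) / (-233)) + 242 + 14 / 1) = 42853145867 / 166429104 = 257.49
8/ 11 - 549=-6031/ 11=-548.27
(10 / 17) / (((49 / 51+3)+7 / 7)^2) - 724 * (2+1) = -2171.98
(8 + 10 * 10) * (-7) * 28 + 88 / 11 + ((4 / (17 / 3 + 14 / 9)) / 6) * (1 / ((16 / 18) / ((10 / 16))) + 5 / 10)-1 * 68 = -44154009 / 2080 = -21227.89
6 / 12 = 1 / 2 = 0.50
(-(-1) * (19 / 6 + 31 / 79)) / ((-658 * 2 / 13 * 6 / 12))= -3133 / 44556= -0.07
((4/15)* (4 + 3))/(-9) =-28/135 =-0.21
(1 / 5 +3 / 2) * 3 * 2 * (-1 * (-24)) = 1224 / 5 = 244.80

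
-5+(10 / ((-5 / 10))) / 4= -10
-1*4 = -4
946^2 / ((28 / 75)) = 16779675 / 7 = 2397096.43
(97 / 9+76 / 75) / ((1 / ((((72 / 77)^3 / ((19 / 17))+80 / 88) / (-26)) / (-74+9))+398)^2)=134318252945423197 / 23232909919168886724225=0.00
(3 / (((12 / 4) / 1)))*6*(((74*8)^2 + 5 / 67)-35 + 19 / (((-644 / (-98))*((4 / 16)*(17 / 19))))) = 55083174516 / 26197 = 2102652.00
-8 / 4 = -2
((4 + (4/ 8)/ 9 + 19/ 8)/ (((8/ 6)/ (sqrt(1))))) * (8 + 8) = 463/ 6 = 77.17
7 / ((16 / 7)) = 3.06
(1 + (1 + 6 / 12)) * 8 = 20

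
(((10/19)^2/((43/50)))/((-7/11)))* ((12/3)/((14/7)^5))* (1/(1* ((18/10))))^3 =-859375/79213869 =-0.01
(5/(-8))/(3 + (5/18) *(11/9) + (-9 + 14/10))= 2025/13804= 0.15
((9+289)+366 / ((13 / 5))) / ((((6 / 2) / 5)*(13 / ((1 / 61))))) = 0.92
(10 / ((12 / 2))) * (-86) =-143.33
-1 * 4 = -4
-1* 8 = -8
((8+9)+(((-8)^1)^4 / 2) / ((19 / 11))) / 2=22851 / 38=601.34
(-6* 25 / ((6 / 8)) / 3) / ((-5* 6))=20 / 9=2.22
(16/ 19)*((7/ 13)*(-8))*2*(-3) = 5376/ 247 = 21.77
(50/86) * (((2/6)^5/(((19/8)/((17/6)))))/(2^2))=425/595593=0.00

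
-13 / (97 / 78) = -1014 / 97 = -10.45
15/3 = 5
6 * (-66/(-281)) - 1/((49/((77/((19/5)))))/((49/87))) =546403/464493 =1.18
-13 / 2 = -6.50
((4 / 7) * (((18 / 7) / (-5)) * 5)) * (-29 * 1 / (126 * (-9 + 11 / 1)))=58 / 343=0.17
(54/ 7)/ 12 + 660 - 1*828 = -2343/ 14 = -167.36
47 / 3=15.67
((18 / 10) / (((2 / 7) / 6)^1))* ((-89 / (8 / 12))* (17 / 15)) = -285957 / 50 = -5719.14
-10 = -10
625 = 625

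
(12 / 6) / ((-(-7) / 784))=224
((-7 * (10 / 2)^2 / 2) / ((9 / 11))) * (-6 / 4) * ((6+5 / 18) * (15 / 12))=1087625 / 864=1258.83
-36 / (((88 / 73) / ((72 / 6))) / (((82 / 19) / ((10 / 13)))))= -2101086 / 1045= -2010.61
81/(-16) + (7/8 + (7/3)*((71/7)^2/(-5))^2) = 983.63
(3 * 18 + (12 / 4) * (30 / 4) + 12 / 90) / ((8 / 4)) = 2299 / 60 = 38.32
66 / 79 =0.84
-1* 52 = -52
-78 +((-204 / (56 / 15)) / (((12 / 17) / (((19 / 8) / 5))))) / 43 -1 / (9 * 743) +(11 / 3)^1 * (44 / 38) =-182610783109 / 2447548992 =-74.61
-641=-641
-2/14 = -1/7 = -0.14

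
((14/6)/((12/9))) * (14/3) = 49/6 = 8.17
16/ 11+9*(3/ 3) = 115/ 11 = 10.45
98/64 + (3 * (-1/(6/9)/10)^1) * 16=-907/160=-5.67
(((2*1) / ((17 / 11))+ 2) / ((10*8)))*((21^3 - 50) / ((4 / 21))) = 1354017 / 680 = 1991.20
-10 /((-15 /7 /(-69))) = -322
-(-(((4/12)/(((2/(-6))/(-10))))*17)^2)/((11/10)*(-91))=-289000/1001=-288.71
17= 17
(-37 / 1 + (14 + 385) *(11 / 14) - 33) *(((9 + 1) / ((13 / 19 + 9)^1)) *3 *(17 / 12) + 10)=2578665 / 736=3503.62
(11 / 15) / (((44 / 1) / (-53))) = -53 / 60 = -0.88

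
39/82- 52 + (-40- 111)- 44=-20215/82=-246.52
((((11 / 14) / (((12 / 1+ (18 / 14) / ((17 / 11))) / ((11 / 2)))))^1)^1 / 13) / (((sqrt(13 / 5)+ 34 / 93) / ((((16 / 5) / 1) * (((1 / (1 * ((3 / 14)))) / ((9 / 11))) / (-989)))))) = 1335536048 / 18845625400407 - 1217694632 * sqrt(65) / 31409375667345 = -0.00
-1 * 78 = -78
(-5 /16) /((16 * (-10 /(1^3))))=1 /512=0.00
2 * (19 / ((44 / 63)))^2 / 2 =1432809 / 1936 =740.09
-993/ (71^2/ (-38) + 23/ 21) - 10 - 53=-5821767/ 104987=-55.45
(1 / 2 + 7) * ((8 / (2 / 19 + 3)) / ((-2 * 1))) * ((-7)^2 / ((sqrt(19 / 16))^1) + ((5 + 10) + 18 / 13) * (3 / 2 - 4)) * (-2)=-607050 / 767 + 11760 * sqrt(19) / 59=77.36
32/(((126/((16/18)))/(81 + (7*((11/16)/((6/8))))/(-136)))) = 528460/28917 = 18.28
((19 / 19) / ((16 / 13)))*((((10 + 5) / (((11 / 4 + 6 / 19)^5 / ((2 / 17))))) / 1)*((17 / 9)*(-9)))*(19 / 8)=-146783148720 / 686719856393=-0.21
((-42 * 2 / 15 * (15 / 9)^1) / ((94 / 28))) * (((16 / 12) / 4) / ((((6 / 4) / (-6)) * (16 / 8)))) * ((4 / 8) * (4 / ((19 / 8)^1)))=12544 / 8037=1.56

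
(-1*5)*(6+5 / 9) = -295 / 9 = -32.78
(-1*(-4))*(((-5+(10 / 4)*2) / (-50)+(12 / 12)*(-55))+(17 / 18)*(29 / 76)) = -74747 / 342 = -218.56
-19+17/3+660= 1940/3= 646.67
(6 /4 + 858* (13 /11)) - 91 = 1849 /2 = 924.50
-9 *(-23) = 207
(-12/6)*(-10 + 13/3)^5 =2839714/243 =11686.07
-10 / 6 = -5 / 3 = -1.67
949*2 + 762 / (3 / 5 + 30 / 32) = 98138 / 41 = 2393.61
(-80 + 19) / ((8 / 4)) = -61 / 2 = -30.50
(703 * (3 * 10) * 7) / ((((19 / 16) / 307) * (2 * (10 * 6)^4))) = 79513 / 54000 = 1.47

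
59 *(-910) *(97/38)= -2603965/19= -137050.79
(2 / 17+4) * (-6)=-420 / 17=-24.71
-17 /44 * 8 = -34 /11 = -3.09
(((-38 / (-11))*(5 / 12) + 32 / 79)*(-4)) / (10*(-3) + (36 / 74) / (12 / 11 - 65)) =250147787 / 1017418248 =0.25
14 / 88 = 7 / 44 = 0.16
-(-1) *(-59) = -59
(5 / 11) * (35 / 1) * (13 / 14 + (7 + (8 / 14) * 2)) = 3175 / 22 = 144.32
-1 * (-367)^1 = 367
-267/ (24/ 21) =-1869/ 8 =-233.62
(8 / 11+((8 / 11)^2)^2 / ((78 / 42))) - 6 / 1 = -974902 / 190333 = -5.12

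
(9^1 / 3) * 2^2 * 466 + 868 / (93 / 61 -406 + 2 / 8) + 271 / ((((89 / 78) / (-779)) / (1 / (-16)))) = 1204602704501 / 70225272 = 17153.41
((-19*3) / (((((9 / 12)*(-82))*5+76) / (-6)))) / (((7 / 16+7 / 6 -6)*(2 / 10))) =164160 / 97693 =1.68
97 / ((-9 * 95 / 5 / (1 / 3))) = -97 / 513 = -0.19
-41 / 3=-13.67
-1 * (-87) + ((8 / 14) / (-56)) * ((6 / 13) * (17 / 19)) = 1052910 / 12103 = 87.00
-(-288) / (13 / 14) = 4032 / 13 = 310.15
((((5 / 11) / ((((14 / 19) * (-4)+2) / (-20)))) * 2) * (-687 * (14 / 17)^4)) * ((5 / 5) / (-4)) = 1516.11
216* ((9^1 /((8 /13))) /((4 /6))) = 9477 /2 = 4738.50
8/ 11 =0.73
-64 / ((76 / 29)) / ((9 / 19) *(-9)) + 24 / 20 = 2806 / 405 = 6.93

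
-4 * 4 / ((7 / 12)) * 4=-768 / 7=-109.71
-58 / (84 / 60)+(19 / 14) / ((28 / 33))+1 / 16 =-31177 / 784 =-39.77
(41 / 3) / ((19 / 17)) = 697 / 57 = 12.23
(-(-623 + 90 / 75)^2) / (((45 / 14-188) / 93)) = 12584977062 / 64675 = 194587.97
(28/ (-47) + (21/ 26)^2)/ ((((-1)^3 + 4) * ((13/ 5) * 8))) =8995/ 9912864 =0.00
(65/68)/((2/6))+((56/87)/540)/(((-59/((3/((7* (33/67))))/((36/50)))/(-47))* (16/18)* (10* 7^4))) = 2855055036313/995608917072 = 2.87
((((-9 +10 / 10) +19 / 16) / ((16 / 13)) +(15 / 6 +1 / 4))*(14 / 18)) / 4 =-0.54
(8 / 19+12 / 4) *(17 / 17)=65 / 19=3.42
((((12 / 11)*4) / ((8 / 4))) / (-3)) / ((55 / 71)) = -568 / 605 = -0.94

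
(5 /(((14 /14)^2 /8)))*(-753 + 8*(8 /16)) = -29960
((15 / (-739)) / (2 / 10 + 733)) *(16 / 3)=-200 / 1354587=-0.00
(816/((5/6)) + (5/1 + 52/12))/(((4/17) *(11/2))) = 11458/15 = 763.87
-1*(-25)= 25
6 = 6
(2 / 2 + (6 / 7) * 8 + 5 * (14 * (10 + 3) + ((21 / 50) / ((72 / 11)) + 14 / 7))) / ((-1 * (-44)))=1559339 / 73920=21.09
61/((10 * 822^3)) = 61/5554122480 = 0.00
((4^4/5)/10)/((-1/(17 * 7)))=-15232/25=-609.28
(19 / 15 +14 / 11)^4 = 30821664721 / 741200625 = 41.58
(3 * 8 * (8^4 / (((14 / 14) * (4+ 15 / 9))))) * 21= 6193152 / 17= 364303.06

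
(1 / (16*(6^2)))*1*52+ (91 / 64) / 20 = 1859 / 11520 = 0.16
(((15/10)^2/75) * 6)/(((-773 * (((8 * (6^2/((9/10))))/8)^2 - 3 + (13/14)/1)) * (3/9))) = -63/144106525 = -0.00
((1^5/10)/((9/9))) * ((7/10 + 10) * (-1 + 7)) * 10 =321/5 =64.20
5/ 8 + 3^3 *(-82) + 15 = -17587/ 8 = -2198.38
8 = 8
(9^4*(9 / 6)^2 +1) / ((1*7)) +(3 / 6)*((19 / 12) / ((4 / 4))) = 354451 / 168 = 2109.83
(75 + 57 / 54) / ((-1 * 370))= -37 / 180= -0.21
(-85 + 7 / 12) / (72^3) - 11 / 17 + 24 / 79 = -2066168395 / 6015264768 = -0.34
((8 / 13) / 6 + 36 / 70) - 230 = -313108 / 1365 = -229.38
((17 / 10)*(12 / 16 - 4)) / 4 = -221 / 160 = -1.38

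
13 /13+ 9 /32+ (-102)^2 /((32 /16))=166505 /32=5203.28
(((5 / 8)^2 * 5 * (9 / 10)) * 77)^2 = 18320.05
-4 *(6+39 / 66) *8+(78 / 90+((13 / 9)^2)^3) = -5873909084 / 29229255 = -200.96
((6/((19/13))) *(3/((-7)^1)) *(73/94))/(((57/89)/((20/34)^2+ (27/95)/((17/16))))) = -4267983252/3260802895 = -1.31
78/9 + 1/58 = 1511/174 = 8.68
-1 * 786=-786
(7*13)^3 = 753571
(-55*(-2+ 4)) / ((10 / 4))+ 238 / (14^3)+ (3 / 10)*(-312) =-134763 / 980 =-137.51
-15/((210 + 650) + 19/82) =-410/23513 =-0.02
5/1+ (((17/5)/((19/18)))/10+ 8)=6328/475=13.32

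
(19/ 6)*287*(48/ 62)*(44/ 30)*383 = 183787912/ 465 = 395242.82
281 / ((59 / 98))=27538 / 59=466.75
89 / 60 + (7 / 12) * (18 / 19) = 2321 / 1140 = 2.04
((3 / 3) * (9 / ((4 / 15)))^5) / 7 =44840334375 / 7168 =6255627.01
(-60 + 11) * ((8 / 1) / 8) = -49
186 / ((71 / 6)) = 1116 / 71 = 15.72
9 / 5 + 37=194 / 5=38.80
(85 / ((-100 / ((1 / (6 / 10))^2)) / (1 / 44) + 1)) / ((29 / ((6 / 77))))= -510 / 3534839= -0.00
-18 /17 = -1.06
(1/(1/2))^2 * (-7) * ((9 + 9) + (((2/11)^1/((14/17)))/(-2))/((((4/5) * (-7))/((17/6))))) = -467141/924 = -505.56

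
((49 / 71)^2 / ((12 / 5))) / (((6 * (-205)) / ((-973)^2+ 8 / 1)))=-152.75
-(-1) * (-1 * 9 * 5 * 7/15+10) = -11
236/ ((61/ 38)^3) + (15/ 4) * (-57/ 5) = 12985417/ 907924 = 14.30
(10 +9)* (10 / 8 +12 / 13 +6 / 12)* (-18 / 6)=-7923 / 52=-152.37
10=10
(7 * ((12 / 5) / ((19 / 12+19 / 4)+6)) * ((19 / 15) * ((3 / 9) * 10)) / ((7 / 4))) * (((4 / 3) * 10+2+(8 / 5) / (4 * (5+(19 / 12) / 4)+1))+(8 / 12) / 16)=50.76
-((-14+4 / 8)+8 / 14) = 12.93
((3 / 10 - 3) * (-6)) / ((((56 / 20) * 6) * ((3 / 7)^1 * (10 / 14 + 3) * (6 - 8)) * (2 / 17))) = -1071 / 416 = -2.57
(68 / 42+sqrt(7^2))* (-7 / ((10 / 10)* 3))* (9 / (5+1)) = -30.17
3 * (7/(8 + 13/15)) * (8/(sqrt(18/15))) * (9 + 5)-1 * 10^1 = -10 + 840 * sqrt(30)/19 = 232.15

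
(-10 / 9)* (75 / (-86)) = 125 / 129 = 0.97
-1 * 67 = -67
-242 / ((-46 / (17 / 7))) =2057 / 161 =12.78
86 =86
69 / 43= 1.60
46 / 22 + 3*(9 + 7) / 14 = 425 / 77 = 5.52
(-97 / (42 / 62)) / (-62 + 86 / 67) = 201469 / 85428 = 2.36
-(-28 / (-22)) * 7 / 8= -49 / 44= -1.11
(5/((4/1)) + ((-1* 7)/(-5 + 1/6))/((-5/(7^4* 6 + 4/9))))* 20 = -7258673/87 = -83433.02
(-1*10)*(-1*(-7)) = -70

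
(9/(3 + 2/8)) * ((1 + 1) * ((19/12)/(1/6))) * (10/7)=6840/91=75.16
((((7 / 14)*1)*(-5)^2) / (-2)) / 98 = -25 / 392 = -0.06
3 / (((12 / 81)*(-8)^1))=-81 / 32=-2.53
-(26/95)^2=-676/9025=-0.07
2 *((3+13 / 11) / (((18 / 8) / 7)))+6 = 3170 / 99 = 32.02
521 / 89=5.85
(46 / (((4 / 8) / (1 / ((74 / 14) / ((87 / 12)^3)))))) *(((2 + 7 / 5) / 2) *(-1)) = -66752693 / 5920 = -11275.79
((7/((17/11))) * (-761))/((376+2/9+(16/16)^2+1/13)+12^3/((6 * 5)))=-34279245/4325072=-7.93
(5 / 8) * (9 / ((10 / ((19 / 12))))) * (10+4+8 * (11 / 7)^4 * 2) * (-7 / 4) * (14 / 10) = -1526859 / 6272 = -243.44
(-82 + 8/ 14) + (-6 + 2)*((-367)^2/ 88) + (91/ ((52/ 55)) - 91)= -1909109/ 308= -6198.41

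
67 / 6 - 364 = -2117 / 6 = -352.83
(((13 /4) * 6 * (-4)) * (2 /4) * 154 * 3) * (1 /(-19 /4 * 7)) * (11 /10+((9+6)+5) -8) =674388 /95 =7098.82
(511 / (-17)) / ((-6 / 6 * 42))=73 / 102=0.72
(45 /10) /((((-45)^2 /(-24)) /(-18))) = 24 /25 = 0.96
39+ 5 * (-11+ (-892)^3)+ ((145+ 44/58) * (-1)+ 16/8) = -102911186393/29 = -3548661599.76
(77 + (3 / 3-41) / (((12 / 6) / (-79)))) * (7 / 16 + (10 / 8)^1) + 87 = 46131 / 16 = 2883.19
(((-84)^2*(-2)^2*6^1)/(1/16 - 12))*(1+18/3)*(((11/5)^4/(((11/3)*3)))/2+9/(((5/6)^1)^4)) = -233847806976/119375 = -1958934.51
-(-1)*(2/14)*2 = 0.29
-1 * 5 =-5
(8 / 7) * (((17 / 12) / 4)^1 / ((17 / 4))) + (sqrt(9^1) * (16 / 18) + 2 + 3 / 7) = 109 / 21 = 5.19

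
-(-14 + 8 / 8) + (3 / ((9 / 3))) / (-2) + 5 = 35 / 2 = 17.50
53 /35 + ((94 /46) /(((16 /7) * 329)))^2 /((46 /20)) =82541103 /54508160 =1.51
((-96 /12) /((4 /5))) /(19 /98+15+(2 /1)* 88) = -0.05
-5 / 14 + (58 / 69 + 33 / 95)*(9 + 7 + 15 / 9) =20.63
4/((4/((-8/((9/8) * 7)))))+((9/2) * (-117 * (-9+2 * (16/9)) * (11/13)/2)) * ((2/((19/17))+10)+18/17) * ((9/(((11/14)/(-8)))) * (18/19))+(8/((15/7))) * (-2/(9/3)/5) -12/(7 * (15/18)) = -1352710.17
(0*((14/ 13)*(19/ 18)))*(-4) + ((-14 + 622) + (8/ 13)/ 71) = 561192/ 923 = 608.01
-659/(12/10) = -3295/6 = -549.17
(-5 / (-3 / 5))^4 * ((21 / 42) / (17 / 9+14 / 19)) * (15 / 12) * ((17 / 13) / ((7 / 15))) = 3154296875 / 980616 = 3216.65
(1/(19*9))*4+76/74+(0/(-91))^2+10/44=177847/139194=1.28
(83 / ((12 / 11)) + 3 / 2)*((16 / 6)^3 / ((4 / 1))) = 29792 / 81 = 367.80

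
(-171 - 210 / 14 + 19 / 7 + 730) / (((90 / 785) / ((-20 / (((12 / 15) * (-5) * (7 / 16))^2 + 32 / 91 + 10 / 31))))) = -38742098720 / 1517949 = -25522.66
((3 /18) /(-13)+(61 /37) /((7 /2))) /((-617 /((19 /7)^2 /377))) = -3341777 /230259183882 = -0.00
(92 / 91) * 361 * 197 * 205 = 1341266620 / 91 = 14739193.63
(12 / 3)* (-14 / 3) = -56 / 3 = -18.67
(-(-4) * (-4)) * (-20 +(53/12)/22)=10454/33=316.79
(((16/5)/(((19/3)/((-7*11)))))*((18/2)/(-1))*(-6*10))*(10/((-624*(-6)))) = -56.11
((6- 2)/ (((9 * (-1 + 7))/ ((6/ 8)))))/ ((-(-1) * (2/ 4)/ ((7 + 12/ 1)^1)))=19/ 9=2.11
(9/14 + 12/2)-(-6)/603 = 18721/2814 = 6.65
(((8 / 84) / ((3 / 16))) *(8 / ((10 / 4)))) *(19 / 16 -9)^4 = 48828125 / 8064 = 6055.08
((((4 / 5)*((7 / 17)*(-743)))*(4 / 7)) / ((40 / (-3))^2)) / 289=-6687 / 2456500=-0.00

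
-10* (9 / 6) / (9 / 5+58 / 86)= -3225 / 532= -6.06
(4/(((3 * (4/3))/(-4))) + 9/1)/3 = 5/3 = 1.67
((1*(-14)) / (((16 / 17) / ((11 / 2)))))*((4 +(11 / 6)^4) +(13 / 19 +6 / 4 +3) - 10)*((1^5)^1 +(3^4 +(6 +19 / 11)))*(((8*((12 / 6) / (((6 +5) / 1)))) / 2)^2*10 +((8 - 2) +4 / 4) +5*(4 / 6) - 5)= -2435189498581 / 2979504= -817313.72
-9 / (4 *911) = -9 / 3644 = -0.00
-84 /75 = -28 /25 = -1.12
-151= -151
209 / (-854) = -209 / 854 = -0.24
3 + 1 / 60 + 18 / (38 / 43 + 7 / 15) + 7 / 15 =878639 / 52260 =16.81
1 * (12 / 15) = 4 / 5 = 0.80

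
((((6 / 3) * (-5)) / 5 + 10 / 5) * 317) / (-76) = 0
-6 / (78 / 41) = -3.15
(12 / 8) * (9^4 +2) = 19689 / 2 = 9844.50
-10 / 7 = -1.43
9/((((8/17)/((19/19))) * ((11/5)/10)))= 3825/44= 86.93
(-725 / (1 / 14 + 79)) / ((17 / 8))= -81200 / 18819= -4.31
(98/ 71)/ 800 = 49/ 28400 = 0.00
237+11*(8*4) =589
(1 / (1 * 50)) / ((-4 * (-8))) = 1 / 1600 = 0.00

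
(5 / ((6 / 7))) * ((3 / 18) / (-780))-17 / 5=-95507 / 28080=-3.40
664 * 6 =3984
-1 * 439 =-439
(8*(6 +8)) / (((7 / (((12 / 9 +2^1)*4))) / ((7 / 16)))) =280 / 3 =93.33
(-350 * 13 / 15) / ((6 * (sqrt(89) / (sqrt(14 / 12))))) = -455 * sqrt(3738) / 4806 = -5.79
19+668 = 687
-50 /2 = -25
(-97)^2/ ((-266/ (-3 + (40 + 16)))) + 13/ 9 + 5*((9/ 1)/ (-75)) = -22430357/ 11970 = -1873.88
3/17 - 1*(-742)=12617/17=742.18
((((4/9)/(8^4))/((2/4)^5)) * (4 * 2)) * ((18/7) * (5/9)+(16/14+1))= 25/252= 0.10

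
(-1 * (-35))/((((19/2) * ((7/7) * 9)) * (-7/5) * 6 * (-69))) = 0.00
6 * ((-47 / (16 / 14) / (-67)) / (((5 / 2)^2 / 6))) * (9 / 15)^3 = 159894 / 209375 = 0.76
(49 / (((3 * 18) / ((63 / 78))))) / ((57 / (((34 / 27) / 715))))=5831 / 257490090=0.00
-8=-8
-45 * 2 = -90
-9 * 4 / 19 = -36 / 19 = -1.89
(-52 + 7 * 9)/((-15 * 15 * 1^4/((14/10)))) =-77/1125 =-0.07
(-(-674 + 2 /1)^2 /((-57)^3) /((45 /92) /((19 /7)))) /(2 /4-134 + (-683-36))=-1318912 /83093175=-0.02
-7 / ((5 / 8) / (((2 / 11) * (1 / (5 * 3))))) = -0.14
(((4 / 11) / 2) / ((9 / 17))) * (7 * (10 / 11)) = 2380 / 1089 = 2.19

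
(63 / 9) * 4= 28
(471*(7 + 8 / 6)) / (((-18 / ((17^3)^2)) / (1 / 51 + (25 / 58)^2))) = -196384787730275 / 181656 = -1081080656.46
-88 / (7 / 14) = -176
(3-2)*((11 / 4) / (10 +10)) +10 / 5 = 171 / 80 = 2.14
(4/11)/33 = 4/363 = 0.01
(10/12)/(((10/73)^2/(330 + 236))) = 1508107/60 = 25135.12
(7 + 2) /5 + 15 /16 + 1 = 299 /80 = 3.74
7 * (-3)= -21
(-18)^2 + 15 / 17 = 5523 / 17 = 324.88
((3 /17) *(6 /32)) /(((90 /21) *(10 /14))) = 147 /13600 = 0.01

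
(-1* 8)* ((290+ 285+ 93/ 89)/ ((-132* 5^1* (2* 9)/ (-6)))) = -102536/ 44055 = -2.33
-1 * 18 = -18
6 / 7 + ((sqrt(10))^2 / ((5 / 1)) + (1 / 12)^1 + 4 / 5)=1571 / 420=3.74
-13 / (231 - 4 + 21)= -13 / 248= -0.05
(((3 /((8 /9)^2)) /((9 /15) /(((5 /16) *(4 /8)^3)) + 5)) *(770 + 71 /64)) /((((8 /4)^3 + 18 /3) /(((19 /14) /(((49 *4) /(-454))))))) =-32.29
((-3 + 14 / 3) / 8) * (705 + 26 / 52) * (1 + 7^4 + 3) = 16967275 / 48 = 353484.90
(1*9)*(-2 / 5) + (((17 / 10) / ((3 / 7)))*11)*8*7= 36598 / 15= 2439.87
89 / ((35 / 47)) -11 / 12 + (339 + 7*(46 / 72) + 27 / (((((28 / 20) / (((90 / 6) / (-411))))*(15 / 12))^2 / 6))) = 19125974416 / 41385645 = 462.14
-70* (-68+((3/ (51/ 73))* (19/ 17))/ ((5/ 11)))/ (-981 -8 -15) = -4.00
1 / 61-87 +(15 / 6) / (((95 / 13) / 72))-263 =-377083 / 1159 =-325.35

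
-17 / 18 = -0.94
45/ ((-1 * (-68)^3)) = 45/ 314432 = 0.00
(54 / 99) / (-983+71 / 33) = -9 / 16184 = -0.00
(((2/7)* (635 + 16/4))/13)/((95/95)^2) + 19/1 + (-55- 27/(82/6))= -89289/3731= -23.93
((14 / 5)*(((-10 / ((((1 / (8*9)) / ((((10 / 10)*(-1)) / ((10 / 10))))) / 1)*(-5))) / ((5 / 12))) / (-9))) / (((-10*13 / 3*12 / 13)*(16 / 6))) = -126 / 125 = -1.01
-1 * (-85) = 85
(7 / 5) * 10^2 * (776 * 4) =434560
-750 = -750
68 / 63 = 1.08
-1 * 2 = -2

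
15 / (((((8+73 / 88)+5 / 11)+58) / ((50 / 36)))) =5500 / 17763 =0.31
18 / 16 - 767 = -6127 / 8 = -765.88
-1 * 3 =-3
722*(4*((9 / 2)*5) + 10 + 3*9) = 91694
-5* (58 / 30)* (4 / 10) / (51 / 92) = -5336 / 765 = -6.98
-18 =-18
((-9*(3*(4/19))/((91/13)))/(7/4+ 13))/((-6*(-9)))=-8/7847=-0.00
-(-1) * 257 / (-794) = -257 / 794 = -0.32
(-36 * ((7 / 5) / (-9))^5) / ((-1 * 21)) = -9604 / 61509375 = -0.00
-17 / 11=-1.55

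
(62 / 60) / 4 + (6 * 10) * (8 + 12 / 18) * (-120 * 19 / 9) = -5269323 / 40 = -131733.08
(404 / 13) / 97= 404 / 1261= 0.32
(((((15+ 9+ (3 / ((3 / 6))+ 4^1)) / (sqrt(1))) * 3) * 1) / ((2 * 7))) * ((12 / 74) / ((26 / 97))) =14841 / 3367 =4.41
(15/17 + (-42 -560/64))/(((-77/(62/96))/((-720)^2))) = 283826700/1309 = 216827.12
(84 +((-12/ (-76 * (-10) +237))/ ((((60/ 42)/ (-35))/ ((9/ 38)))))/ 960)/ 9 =169729427/ 18185280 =9.33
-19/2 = -9.50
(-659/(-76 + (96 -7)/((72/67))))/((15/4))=-63264/2455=-25.77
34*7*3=714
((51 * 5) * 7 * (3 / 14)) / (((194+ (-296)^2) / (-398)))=-10149 / 5854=-1.73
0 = 0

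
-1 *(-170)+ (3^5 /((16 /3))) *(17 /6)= 9571 /32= 299.09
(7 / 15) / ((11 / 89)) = 623 / 165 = 3.78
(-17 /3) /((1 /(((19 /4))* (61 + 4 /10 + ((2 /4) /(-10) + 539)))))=-3878261 /240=-16159.42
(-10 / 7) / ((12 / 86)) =-215 / 21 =-10.24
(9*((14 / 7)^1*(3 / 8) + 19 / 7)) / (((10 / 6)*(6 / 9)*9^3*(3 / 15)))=97 / 504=0.19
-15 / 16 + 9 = 129 / 16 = 8.06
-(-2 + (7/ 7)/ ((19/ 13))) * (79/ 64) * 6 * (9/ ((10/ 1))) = 10665/ 1216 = 8.77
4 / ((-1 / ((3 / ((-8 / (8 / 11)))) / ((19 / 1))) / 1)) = 12 / 209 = 0.06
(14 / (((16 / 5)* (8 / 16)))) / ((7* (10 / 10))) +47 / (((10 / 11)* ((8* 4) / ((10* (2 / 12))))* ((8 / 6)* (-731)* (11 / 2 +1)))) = 1519963 / 1216384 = 1.25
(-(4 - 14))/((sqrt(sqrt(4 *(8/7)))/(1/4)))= 5 *2^(3/4) *7^(1/4)/8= 1.71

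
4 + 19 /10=59 /10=5.90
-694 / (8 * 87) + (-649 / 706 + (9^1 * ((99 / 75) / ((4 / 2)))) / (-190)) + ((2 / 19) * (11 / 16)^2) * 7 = -14932042219 / 9336144000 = -1.60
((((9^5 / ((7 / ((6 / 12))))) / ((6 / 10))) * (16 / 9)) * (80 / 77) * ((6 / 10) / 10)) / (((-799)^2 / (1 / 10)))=209952 / 1720490695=0.00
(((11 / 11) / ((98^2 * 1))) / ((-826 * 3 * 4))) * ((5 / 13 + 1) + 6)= -1 / 12890969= -0.00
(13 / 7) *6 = 78 / 7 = 11.14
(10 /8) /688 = 0.00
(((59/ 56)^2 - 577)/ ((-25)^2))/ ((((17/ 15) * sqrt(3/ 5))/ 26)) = -23477883 * sqrt(15)/ 3332000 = -27.29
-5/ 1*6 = -30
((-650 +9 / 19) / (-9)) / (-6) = -12.03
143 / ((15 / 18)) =858 / 5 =171.60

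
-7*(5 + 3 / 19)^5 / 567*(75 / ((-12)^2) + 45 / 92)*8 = -5039358442160 / 13838917311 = -364.14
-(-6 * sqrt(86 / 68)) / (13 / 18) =54 * sqrt(1462) / 221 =9.34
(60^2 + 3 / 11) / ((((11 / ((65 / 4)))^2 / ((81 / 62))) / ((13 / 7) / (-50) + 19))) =3598086724479 / 18484928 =194649.76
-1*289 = -289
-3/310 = -0.01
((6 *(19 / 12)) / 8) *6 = 57 / 8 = 7.12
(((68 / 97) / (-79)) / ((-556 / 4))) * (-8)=-544 / 1065157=-0.00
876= 876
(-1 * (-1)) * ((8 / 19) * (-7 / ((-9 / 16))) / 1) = 896 / 171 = 5.24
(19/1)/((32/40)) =95/4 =23.75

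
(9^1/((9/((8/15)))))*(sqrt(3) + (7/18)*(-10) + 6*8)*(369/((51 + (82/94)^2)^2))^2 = 1080722867717346507*sqrt(3)/106824967375992100000 + 47671886498198507031/106824967375992100000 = 0.46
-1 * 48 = -48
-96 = -96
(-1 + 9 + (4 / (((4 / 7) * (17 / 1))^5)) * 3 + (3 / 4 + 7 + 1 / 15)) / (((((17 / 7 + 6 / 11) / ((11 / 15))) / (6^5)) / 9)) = 272944.41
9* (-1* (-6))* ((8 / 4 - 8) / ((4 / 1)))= -81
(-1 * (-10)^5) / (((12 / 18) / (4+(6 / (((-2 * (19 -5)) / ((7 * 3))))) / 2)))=262500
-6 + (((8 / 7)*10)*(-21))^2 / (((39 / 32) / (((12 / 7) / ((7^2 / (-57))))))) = -420276354 / 4459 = -94253.50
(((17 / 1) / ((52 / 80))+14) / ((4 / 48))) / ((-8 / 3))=-2349 / 13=-180.69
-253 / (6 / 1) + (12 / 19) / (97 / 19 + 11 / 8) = -248629 / 5910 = -42.07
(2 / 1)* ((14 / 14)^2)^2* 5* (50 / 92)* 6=750 / 23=32.61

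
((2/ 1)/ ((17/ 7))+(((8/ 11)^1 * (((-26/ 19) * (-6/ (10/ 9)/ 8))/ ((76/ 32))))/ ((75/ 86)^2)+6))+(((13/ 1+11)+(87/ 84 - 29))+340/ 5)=420752598879/ 5906862500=71.23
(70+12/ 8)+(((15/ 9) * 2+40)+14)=773/ 6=128.83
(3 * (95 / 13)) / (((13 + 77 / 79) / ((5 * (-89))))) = -3339725 / 4784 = -698.10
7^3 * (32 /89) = 123.33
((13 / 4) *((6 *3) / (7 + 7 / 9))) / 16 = 1053 / 2240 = 0.47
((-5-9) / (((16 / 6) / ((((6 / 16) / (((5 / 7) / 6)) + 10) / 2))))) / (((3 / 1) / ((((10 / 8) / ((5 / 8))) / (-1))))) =1841 / 80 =23.01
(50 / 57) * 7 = 350 / 57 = 6.14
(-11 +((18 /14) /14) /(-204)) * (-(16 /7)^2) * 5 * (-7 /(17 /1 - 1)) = -733070 /5831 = -125.72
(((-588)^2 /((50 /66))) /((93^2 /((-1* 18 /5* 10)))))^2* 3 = 6248538088353792 /577200625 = 10825591.34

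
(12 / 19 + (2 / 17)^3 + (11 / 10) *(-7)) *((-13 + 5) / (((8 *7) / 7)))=6596639 / 933470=7.07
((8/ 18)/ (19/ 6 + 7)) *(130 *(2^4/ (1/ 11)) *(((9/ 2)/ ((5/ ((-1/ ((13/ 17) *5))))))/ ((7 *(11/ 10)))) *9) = -117504/ 427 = -275.19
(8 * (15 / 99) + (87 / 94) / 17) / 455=66791 / 23993970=0.00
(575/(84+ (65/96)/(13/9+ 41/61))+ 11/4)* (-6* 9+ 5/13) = -6434492809/12541404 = -513.06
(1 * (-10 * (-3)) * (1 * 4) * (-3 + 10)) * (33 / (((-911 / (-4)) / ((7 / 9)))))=86240 / 911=94.67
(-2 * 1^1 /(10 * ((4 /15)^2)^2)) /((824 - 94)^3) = -81 /796706816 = -0.00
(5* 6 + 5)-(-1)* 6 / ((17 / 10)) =655 / 17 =38.53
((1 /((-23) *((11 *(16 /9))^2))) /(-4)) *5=405 /2849792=0.00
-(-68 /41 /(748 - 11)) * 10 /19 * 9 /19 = 0.00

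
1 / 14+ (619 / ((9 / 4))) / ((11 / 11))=34673 / 126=275.18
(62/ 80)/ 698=0.00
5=5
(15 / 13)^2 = 225 / 169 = 1.33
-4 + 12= 8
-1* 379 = -379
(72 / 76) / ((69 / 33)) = 198 / 437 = 0.45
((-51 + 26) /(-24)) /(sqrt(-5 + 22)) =25*sqrt(17) /408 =0.25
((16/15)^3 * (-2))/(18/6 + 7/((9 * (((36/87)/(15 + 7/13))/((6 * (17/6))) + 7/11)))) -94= -58820378066/621942375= -94.58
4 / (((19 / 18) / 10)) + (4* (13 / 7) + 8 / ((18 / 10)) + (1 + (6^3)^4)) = 2605608516961 / 1197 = 2176782386.77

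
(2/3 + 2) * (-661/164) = -1322/123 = -10.75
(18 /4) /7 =0.64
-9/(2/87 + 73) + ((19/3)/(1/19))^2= 827922266/57177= 14479.99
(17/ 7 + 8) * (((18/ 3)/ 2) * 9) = 1971/ 7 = 281.57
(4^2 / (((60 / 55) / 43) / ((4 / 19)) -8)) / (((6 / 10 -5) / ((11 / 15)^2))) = 41624 / 167715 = 0.25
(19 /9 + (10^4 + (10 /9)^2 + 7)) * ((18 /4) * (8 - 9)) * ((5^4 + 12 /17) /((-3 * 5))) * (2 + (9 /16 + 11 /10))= 1263545477579 /183600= 6882055.98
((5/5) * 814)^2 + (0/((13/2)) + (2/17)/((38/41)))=214018549/323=662596.13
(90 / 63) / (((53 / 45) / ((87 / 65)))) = 1.62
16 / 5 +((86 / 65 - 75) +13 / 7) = -68.62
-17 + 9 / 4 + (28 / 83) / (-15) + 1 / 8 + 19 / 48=-94631 / 6640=-14.25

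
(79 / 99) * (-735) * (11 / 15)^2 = -42581 / 135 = -315.41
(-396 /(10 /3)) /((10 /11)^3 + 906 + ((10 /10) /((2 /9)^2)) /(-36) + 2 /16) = -12649824 /96504295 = -0.13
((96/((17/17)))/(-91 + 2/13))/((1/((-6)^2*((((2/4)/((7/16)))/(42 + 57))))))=-39936/90937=-0.44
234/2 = 117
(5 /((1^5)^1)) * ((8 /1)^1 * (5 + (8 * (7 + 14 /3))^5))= 68841472048600 /243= 283298238883.13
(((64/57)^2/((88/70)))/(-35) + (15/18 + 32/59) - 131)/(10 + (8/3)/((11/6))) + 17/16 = -1981789591/193224528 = -10.26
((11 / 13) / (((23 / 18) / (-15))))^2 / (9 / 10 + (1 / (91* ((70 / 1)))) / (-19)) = 41061289500 / 374542051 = 109.63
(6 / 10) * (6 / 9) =2 / 5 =0.40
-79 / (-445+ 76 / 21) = 1659 / 9269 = 0.18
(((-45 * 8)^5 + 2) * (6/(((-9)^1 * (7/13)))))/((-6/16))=-1257696460799584/63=-19963435885707.68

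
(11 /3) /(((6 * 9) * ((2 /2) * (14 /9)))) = 0.04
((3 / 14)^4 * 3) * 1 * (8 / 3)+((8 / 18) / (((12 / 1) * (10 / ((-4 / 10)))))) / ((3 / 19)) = 0.01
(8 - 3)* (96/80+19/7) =137/7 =19.57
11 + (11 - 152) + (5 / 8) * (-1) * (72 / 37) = -4855 / 37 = -131.22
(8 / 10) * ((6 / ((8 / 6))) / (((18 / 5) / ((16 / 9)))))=16 / 9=1.78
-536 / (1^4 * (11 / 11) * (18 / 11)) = -2948 / 9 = -327.56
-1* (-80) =80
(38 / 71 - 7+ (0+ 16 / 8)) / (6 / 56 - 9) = 8876 / 17679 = 0.50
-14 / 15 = -0.93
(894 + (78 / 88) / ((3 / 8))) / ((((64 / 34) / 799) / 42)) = 703123995 / 44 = 15980090.80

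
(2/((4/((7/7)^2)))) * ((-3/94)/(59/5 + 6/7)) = -105/83284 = -0.00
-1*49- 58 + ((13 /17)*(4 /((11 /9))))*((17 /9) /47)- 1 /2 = -111051 /1034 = -107.40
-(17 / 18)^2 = -289 / 324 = -0.89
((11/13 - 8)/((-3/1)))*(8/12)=62/39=1.59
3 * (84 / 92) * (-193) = -12159 / 23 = -528.65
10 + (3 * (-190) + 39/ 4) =-2201/ 4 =-550.25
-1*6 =-6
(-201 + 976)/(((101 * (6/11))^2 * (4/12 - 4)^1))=-8525/122412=-0.07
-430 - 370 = -800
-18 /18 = -1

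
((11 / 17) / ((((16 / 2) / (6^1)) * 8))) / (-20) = -33 / 10880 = -0.00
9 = 9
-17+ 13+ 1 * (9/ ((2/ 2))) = 5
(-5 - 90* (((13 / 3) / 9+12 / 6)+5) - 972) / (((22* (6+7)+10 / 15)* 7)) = -4951 / 6020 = -0.82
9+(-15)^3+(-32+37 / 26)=-88311 / 26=-3396.58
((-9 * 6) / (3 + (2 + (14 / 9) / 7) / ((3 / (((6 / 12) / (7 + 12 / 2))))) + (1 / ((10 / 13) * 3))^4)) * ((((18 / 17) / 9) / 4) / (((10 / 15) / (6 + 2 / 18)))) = -2606175000 / 548441981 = -4.75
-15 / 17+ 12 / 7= 99 / 119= 0.83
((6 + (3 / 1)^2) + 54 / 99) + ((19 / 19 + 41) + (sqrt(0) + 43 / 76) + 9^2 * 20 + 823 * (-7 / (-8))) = 2398.24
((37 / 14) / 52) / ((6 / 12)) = 37 / 364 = 0.10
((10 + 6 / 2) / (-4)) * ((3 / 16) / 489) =-13 / 10432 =-0.00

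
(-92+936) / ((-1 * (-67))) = 844 / 67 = 12.60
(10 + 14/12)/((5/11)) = 24.57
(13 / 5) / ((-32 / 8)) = -13 / 20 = -0.65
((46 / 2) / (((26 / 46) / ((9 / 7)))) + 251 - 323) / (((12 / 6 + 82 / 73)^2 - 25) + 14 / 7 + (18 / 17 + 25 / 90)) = 2920537134 / 1767114167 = 1.65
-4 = -4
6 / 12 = 1 / 2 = 0.50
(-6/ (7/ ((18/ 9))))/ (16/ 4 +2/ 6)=-36/ 91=-0.40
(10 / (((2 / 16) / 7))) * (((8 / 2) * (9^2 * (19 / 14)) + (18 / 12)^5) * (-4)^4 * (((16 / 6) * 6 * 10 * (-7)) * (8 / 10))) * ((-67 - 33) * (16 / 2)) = 45965574144000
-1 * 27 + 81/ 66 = -567/ 22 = -25.77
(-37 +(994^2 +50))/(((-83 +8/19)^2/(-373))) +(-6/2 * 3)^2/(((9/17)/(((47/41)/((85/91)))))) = -27179210643212/504661005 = -53856.37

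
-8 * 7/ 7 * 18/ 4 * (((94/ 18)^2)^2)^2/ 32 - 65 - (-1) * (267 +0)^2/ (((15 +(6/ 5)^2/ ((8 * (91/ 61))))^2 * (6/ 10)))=-12513741421786544660449/ 20123767690318728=-621838.89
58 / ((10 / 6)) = 174 / 5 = 34.80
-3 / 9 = -1 / 3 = -0.33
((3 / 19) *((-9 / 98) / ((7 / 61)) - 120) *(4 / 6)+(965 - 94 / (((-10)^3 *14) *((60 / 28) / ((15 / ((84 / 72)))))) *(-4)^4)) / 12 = 196038961 / 2443875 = 80.22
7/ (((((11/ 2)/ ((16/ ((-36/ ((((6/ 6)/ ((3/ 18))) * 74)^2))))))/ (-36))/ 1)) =44158464/ 11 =4014405.82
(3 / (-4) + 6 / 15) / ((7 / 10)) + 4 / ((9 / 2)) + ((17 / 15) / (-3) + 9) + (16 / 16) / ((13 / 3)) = 9.24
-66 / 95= -0.69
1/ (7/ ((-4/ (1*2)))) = -2/ 7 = -0.29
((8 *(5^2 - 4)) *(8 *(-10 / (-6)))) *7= 15680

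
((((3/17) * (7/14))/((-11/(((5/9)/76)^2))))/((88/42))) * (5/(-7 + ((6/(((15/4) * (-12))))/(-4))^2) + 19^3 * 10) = -37803842125/2694235693248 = -0.01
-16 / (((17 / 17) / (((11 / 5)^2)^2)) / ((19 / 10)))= -2225432 / 3125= -712.14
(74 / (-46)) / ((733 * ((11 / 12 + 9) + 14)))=-444 / 4838533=-0.00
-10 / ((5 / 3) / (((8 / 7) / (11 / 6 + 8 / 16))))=-144 / 49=-2.94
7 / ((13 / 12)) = 84 / 13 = 6.46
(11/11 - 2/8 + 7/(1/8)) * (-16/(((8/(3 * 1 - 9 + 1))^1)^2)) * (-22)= 62425/8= 7803.12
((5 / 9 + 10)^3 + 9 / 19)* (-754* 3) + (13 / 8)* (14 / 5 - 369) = -491617948211 / 184680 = -2661998.85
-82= -82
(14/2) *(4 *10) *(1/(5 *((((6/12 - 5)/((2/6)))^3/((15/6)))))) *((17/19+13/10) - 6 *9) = 367472/124659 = 2.95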